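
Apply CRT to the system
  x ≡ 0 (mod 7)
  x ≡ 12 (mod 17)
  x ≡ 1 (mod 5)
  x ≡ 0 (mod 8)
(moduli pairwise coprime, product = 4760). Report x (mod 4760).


Product of moduli M = 7 · 17 · 5 · 8 = 4760.
Merge one congruence at a time:
  Start: x ≡ 0 (mod 7).
  Combine with x ≡ 12 (mod 17); new modulus lcm = 119.
    Write x = 0 + 7·t and substitute into x ≡ 12 (mod 17): 7·t ≡ 12 − 0 = 12 (mod 17).
    The inverse of 7 mod 17 is 5 (since 7·5 = 35 = 2·17 + 1), so t ≡ 5·12 = 60 ≡ 9 (mod 17).
    Then x = 0 + 7·9 = 63, valid modulo lcm(7, 17) = 119: x ≡ 63 (mod 119).
  Combine with x ≡ 1 (mod 5); new modulus lcm = 595.
    Write x = 63 + 119·t and substitute into x ≡ 1 (mod 5): 119·t ≡ 1 − 63 = -62 (mod 5).
    Reduce coefficients mod 5: 4·t ≡ 3 (mod 5).
    The inverse of 4 mod 5 is 4 (since 4·4 = 16 = 3·5 + 1), so t ≡ 4·3 = 12 ≡ 2 (mod 5).
    Then x = 63 + 119·2 = 301, valid modulo lcm(119, 5) = 595: x ≡ 301 (mod 595).
  Combine with x ≡ 0 (mod 8); new modulus lcm = 4760.
    Write x = 301 + 595·t and substitute into x ≡ 0 (mod 8): 595·t ≡ 0 − 301 = -301 (mod 8).
    Reduce coefficients mod 8: 3·t ≡ 3 (mod 8).
    The inverse of 3 mod 8 is 3 (since 3·3 = 9 = 1·8 + 1), so t ≡ 3·3 = 9 ≡ 1 (mod 8).
    Then x = 301 + 595·1 = 896, valid modulo lcm(595, 8) = 4760: x ≡ 896 (mod 4760).
Verify against each original: 896 mod 7 = 0, 896 mod 17 = 12, 896 mod 5 = 1, 896 mod 8 = 0.

x ≡ 896 (mod 4760).


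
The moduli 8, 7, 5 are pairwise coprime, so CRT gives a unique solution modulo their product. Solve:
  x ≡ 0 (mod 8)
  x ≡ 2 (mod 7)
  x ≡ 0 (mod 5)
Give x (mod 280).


Moduli 8, 7, 5 are pairwise coprime; by CRT there is a unique solution modulo M = 8 · 7 · 5 = 280.
Solve pairwise, accumulating the modulus:
  Start with x ≡ 0 (mod 8).
  Combine with x ≡ 2 (mod 7): since gcd(8, 7) = 1, we get a unique residue mod 56.
    Write x = 0 + 8·t and substitute into x ≡ 2 (mod 7): 8·t ≡ 2 − 0 = 2 (mod 7).
    Reduce coefficients mod 7: 1·t ≡ 2 (mod 7).
    So t ≡ 2 (mod 7).
    Then x = 0 + 8·2 = 16, valid modulo lcm(8, 7) = 56: x ≡ 16 (mod 56).
  Combine with x ≡ 0 (mod 5): since gcd(56, 5) = 1, we get a unique residue mod 280.
    Write x = 16 + 56·t and substitute into x ≡ 0 (mod 5): 56·t ≡ 0 − 16 = -16 (mod 5).
    Reduce coefficients mod 5: 1·t ≡ 4 (mod 5).
    So t ≡ 4 (mod 5).
    Then x = 16 + 56·4 = 240, valid modulo lcm(56, 5) = 280: x ≡ 240 (mod 280).
Verify: 240 mod 8 = 0 ✓, 240 mod 7 = 2 ✓, 240 mod 5 = 0 ✓.

x ≡ 240 (mod 280).


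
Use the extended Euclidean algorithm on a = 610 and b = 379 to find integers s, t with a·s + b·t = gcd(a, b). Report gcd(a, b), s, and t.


Euclidean algorithm on (610, 379) — divide until remainder is 0:
  610 = 1 · 379 + 231
  379 = 1 · 231 + 148
  231 = 1 · 148 + 83
  148 = 1 · 83 + 65
  83 = 1 · 65 + 18
  65 = 3 · 18 + 11
  18 = 1 · 11 + 7
  11 = 1 · 7 + 4
  7 = 1 · 4 + 3
  4 = 1 · 3 + 1
  3 = 3 · 1 + 0
gcd(610, 379) = 1.
Track Bezout coefficients alongside the remainders: start with r₀ = 610 = a·1 + b·0 (s = 1, t = 0) and r₁ = 379 = a·0 + b·1 (s = 0, t = 1); each new remainder r_{k+1} = r_{k-1} − q_k·r_k inherits s_{k+1} = s_{k-1} − q_k·s_k, t_{k+1} = t_{k-1} − q_k·t_k, so r_k = a·s_k + b·t_k at every step:
  q = 1: r = 231, s = 1 − 1·0 = 1, t = 0 − 1·1 = -1  (check: 610·1 + 379·(-1) = 231)
  q = 1: r = 148, s = 0 − 1·1 = -1, t = 1 − 1·(-1) = 2  (check: 610·(-1) + 379·2 = 148)
  q = 1: r = 83, s = 1 − 1·(-1) = 2, t = -1 − 1·2 = -3  (check: 610·2 + 379·(-3) = 83)
  q = 1: r = 65, s = -1 − 1·2 = -3, t = 2 − 1·(-3) = 5  (check: 610·(-3) + 379·5 = 65)
  q = 1: r = 18, s = 2 − 1·(-3) = 5, t = -3 − 1·5 = -8  (check: 610·5 + 379·(-8) = 18)
  q = 3: r = 11, s = -3 − 3·5 = -18, t = 5 − 3·(-8) = 29  (check: 610·(-18) + 379·29 = 11)
  q = 1: r = 7, s = 5 − 1·(-18) = 23, t = -8 − 1·29 = -37  (check: 610·23 + 379·(-37) = 7)
  q = 1: r = 4, s = -18 − 1·23 = -41, t = 29 − 1·(-37) = 66  (check: 610·(-41) + 379·66 = 4)
  q = 1: r = 3, s = 23 − 1·(-41) = 64, t = -37 − 1·66 = -103  (check: 610·64 + 379·(-103) = 3)
  q = 1: r = 1, s = -41 − 1·64 = -105, t = 66 − 1·(-103) = 169  (check: 610·(-105) + 379·169 = 1)
The row with r = 1 (the gcd) gives the Bezout coefficients s = -105, t = 169.
Result: 610 · (-105) + 379 · (169) = 1.

gcd(610, 379) = 1; s = -105, t = 169 (check: 610·(-105) + 379·169 = 1).


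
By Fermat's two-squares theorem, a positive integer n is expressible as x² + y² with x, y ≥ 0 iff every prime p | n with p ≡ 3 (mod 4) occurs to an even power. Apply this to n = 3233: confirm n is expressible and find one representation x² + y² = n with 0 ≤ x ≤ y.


Step 1: Factor n = 3233 = 53 · 61.
Step 2: Check the mod-4 condition on each prime factor: 53 ≡ 1 (mod 4), exponent 1; 61 ≡ 1 (mod 4), exponent 1.
All primes ≡ 3 (mod 4) appear to even exponent (or don't appear), so by the two-squares theorem n IS expressible as a sum of two squares.
Step 3: Build a representation. Here n = 53 · 61 is a product of primes ≡ 1 (mod 4). Each prime p ≡ 1 (mod 4) is itself a sum of two squares; find a² by testing p − a² for a perfect square:
  53: 53 − 1² = 52, 53 − 2² = 49 = 7² ⇒ 53 = 2² + 7².
  61: 61 − 1² = 60, 61 − 2² = 57, 61 − 3² = 52, 61 − 4² = 45, 61 − 5² = 36 = 6² ⇒ 61 = 5² + 6².
  Combine using the Brahmagupta–Fibonacci identity (a² + b²)(c² + d²) = (ac − bd)² + (ad + bc)² = (ac + bd)² + (ad − bc)²:
  53 · 61 = 3233: from (2² + 7²)(5² + 6²), take (2·5 − 7·6, 2·6 + 7·5) = (10 − 42, 12 + 35) = (-32, 47); dropping signs (only squares matter) gives (32, 47); check 32² + 47² = 1024 + 2209 = 3233 ✓.
Step 4: Order so x ≤ y and verify: 32² + 47² = 1024 + 2209 = 3233 = n. ✓

n = 3233 = 32² + 47² (one valid representation with x ≤ y).


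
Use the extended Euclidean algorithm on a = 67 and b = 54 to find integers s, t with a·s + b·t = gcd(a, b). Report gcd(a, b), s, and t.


Euclidean algorithm on (67, 54) — divide until remainder is 0:
  67 = 1 · 54 + 13
  54 = 4 · 13 + 2
  13 = 6 · 2 + 1
  2 = 2 · 1 + 0
gcd(67, 54) = 1.
Track Bezout coefficients alongside the remainders: start with r₀ = 67 = a·1 + b·0 (s = 1, t = 0) and r₁ = 54 = a·0 + b·1 (s = 0, t = 1); each new remainder r_{k+1} = r_{k-1} − q_k·r_k inherits s_{k+1} = s_{k-1} − q_k·s_k, t_{k+1} = t_{k-1} − q_k·t_k, so r_k = a·s_k + b·t_k at every step:
  q = 1: r = 13, s = 1 − 1·0 = 1, t = 0 − 1·1 = -1  (check: 67·1 + 54·(-1) = 13)
  q = 4: r = 2, s = 0 − 4·1 = -4, t = 1 − 4·(-1) = 5  (check: 67·(-4) + 54·5 = 2)
  q = 6: r = 1, s = 1 − 6·(-4) = 25, t = -1 − 6·5 = -31  (check: 67·25 + 54·(-31) = 1)
The row with r = 1 (the gcd) gives the Bezout coefficients s = 25, t = -31.
Result: 67 · (25) + 54 · (-31) = 1.

gcd(67, 54) = 1; s = 25, t = -31 (check: 67·25 + 54·(-31) = 1).


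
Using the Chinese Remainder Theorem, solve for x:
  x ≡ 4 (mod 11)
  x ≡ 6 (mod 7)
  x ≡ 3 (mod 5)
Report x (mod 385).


Moduli 11, 7, 5 are pairwise coprime; by CRT there is a unique solution modulo M = 11 · 7 · 5 = 385.
Solve pairwise, accumulating the modulus:
  Start with x ≡ 4 (mod 11).
  Combine with x ≡ 6 (mod 7): since gcd(11, 7) = 1, we get a unique residue mod 77.
    Write x = 4 + 11·t and substitute into x ≡ 6 (mod 7): 11·t ≡ 6 − 4 = 2 (mod 7).
    Reduce coefficients mod 7: 4·t ≡ 2 (mod 7).
    The inverse of 4 mod 7 is 2 (since 4·2 = 8 = 1·7 + 1), so t ≡ 2·2 = 4 ≡ 4 (mod 7).
    Then x = 4 + 11·4 = 48, valid modulo lcm(11, 7) = 77: x ≡ 48 (mod 77).
  Combine with x ≡ 3 (mod 5): since gcd(77, 5) = 1, we get a unique residue mod 385.
    Write x = 48 + 77·t and substitute into x ≡ 3 (mod 5): 77·t ≡ 3 − 48 = -45 (mod 5).
    Reduce coefficients mod 5: 2·t ≡ 0 (mod 5).
    The inverse of 2 mod 5 is 3 (since 2·3 = 6 = 1·5 + 1), so t ≡ 3·0 = 0 ≡ 0 (mod 5).
    Then x = 48 + 77·0 = 48, valid modulo lcm(77, 5) = 385: x ≡ 48 (mod 385).
Verify: 48 mod 11 = 4 ✓, 48 mod 7 = 6 ✓, 48 mod 5 = 3 ✓.

x ≡ 48 (mod 385).


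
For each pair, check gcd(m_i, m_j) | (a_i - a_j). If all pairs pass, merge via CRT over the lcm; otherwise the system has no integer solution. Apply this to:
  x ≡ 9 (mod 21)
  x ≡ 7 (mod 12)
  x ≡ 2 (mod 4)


Moduli 21, 12, 4 are not pairwise coprime, so CRT works modulo lcm(m_i) when all pairwise compatibility conditions hold.
Pairwise compatibility: gcd(m_i, m_j) must divide a_i - a_j for every pair.
Merge one congruence at a time:
  Start: x ≡ 9 (mod 21).
  Combine with x ≡ 7 (mod 12): gcd(21, 12) = 3, and 7 - 9 = -2 is NOT divisible by 3.
    ⇒ system is inconsistent (no integer solution).

No solution (the system is inconsistent).


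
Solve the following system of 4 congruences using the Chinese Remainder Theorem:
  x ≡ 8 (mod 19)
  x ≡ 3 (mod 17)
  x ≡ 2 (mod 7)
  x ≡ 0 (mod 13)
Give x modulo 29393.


Product of moduli M = 19 · 17 · 7 · 13 = 29393.
Merge one congruence at a time:
  Start: x ≡ 8 (mod 19).
  Combine with x ≡ 3 (mod 17); new modulus lcm = 323.
    Write x = 8 + 19·t and substitute into x ≡ 3 (mod 17): 19·t ≡ 3 − 8 = -5 (mod 17).
    Reduce coefficients mod 17: 2·t ≡ 12 (mod 17).
    The inverse of 2 mod 17 is 9 (since 2·9 = 18 = 1·17 + 1), so t ≡ 9·12 = 108 ≡ 6 (mod 17).
    Then x = 8 + 19·6 = 122, valid modulo lcm(19, 17) = 323: x ≡ 122 (mod 323).
  Combine with x ≡ 2 (mod 7); new modulus lcm = 2261.
    Write x = 122 + 323·t and substitute into x ≡ 2 (mod 7): 323·t ≡ 2 − 122 = -120 (mod 7).
    Reduce coefficients mod 7: 1·t ≡ 6 (mod 7).
    So t ≡ 6 (mod 7).
    Then x = 122 + 323·6 = 2060, valid modulo lcm(323, 7) = 2261: x ≡ 2060 (mod 2261).
  Combine with x ≡ 0 (mod 13); new modulus lcm = 29393.
    Write x = 2060 + 2261·t and substitute into x ≡ 0 (mod 13): 2261·t ≡ 0 − 2060 = -2060 (mod 13).
    Reduce coefficients mod 13: 12·t ≡ 7 (mod 13).
    The inverse of 12 mod 13 is 12 (since 12·12 = 144 = 11·13 + 1), so t ≡ 12·7 = 84 ≡ 6 (mod 13).
    Then x = 2060 + 2261·6 = 15626, valid modulo lcm(2261, 13) = 29393: x ≡ 15626 (mod 29393).
Verify against each original: 15626 mod 19 = 8, 15626 mod 17 = 3, 15626 mod 7 = 2, 15626 mod 13 = 0.

x ≡ 15626 (mod 29393).


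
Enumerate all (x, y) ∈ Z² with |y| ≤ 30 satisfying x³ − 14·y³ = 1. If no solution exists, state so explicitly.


The equation is x³ - 14y³ = 1. For fixed y, x³ = 14·y³ + 1, so a solution requires the RHS to be a perfect cube.
Strategy: iterate y from -30 to 30, compute RHS = 14·y³ + 1, and check whether it is a (positive or negative) perfect cube.
Check small values of y:
  y = 0: RHS = 1 = (1)³ ⇒ x = 1 works.
  y = 1: RHS = 15 is not a perfect cube.
  y = -1: RHS = -13 is not a perfect cube.
  y = 2: RHS = 113 is not a perfect cube.
  y = -2: RHS = -111 is not a perfect cube.
  y = 3: RHS = 379 is not a perfect cube.
  y = -3: RHS = -377 is not a perfect cube.
Continuing the search up to |y| = 30 finds no further solutions beyond those listed.
Collected solutions: (1, 0).

Solutions (with |y| ≤ 30): (1, 0).


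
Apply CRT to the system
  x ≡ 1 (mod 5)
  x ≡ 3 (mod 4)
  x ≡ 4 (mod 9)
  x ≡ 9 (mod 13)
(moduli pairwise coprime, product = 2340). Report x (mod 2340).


Product of moduli M = 5 · 4 · 9 · 13 = 2340.
Merge one congruence at a time:
  Start: x ≡ 1 (mod 5).
  Combine with x ≡ 3 (mod 4); new modulus lcm = 20.
    Write x = 1 + 5·t and substitute into x ≡ 3 (mod 4): 5·t ≡ 3 − 1 = 2 (mod 4).
    Reduce coefficients mod 4: 1·t ≡ 2 (mod 4).
    So t ≡ 2 (mod 4).
    Then x = 1 + 5·2 = 11, valid modulo lcm(5, 4) = 20: x ≡ 11 (mod 20).
  Combine with x ≡ 4 (mod 9); new modulus lcm = 180.
    Write x = 11 + 20·t and substitute into x ≡ 4 (mod 9): 20·t ≡ 4 − 11 = -7 (mod 9).
    Reduce coefficients mod 9: 2·t ≡ 2 (mod 9).
    The inverse of 2 mod 9 is 5 (since 2·5 = 10 = 1·9 + 1), so t ≡ 5·2 = 10 ≡ 1 (mod 9).
    Then x = 11 + 20·1 = 31, valid modulo lcm(20, 9) = 180: x ≡ 31 (mod 180).
  Combine with x ≡ 9 (mod 13); new modulus lcm = 2340.
    Write x = 31 + 180·t and substitute into x ≡ 9 (mod 13): 180·t ≡ 9 − 31 = -22 (mod 13).
    Reduce coefficients mod 13: 11·t ≡ 4 (mod 13).
    The inverse of 11 mod 13 is 6 (since 11·6 = 66 = 5·13 + 1), so t ≡ 6·4 = 24 ≡ 11 (mod 13).
    Then x = 31 + 180·11 = 2011, valid modulo lcm(180, 13) = 2340: x ≡ 2011 (mod 2340).
Verify against each original: 2011 mod 5 = 1, 2011 mod 4 = 3, 2011 mod 9 = 4, 2011 mod 13 = 9.

x ≡ 2011 (mod 2340).


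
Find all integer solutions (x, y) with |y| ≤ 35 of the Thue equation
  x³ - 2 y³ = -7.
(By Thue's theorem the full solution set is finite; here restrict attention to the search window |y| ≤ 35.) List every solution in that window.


The equation is x³ - 2y³ = -7. For fixed y, x³ = 2·y³ − 7, so a solution requires the RHS to be a perfect cube.
Strategy: iterate y from -35 to 35, compute RHS = 2·y³ − 7, and check whether it is a (positive or negative) perfect cube.
Check small values of y:
  y = 0: RHS = -7 is not a perfect cube.
  y = 1: RHS = -5 is not a perfect cube.
  y = -1: RHS = -9 is not a perfect cube.
  y = 2: RHS = 9 is not a perfect cube.
  y = -2: RHS = -23 is not a perfect cube.
  y = 3: RHS = 47 is not a perfect cube.
  y = -3: RHS = -61 is not a perfect cube.
Continuing the search up to |y| = 35 finds no solutions either.
No (x, y) in the scanned range satisfies the equation.

No integer solutions with |y| ≤ 35.


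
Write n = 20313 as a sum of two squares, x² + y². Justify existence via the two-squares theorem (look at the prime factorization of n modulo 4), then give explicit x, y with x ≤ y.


Step 1: Factor n = 20313 = 3^2 · 37 · 61.
Step 2: Check the mod-4 condition on each prime factor: 3 ≡ 3 (mod 4), exponent 2 (must be even); 37 ≡ 1 (mod 4), exponent 1; 61 ≡ 1 (mod 4), exponent 1.
All primes ≡ 3 (mod 4) appear to even exponent (or don't appear), so by the two-squares theorem n IS expressible as a sum of two squares.
Step 3: Build a representation. Group n = k² · m with k = 3 and m = 37 · 61 = 2257 (a product of primes ≡ 1 (mod 4)); a representation of m scales to one of n via (k·x)² + (k·y)² = k²(x² + y²). Each prime p ≡ 1 (mod 4) is itself a sum of two squares; find a² by testing p − a² for a perfect square:
  37: 37 − 1² = 36 = 6² ⇒ 37 = 1² + 6².
  61: 61 − 1² = 60, 61 − 2² = 57, 61 − 3² = 52, 61 − 4² = 45, 61 − 5² = 36 = 6² ⇒ 61 = 5² + 6².
  Combine using the Brahmagupta–Fibonacci identity (a² + b²)(c² + d²) = (ac − bd)² + (ad + bc)² = (ac + bd)² + (ad − bc)²:
  37 · 61 = 2257: from (1² + 6²)(5² + 6²), take (1·5 − 6·6, 1·6 + 6·5) = (5 − 36, 6 + 30) = (-31, 36); dropping signs (only squares matter) gives (31, 36); check 31² + 36² = 961 + 1296 = 2257 ✓.
  Scale by k = 3: (3·31, 3·36) = (93, 108).
Step 4: Order so x ≤ y and verify: 93² + 108² = 8649 + 11664 = 20313 = n. ✓

n = 20313 = 93² + 108² (one valid representation with x ≤ y).


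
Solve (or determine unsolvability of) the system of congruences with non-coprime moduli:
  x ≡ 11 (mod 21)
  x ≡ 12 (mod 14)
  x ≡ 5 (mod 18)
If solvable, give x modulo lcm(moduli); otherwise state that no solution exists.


Moduli 21, 14, 18 are not pairwise coprime, so CRT works modulo lcm(m_i) when all pairwise compatibility conditions hold.
Pairwise compatibility: gcd(m_i, m_j) must divide a_i - a_j for every pair.
Merge one congruence at a time:
  Start: x ≡ 11 (mod 21).
  Combine with x ≡ 12 (mod 14): gcd(21, 14) = 7, and 12 - 11 = 1 is NOT divisible by 7.
    ⇒ system is inconsistent (no integer solution).

No solution (the system is inconsistent).


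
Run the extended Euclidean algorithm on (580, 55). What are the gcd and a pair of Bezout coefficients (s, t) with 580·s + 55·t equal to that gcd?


Euclidean algorithm on (580, 55) — divide until remainder is 0:
  580 = 10 · 55 + 30
  55 = 1 · 30 + 25
  30 = 1 · 25 + 5
  25 = 5 · 5 + 0
gcd(580, 55) = 5.
Track Bezout coefficients alongside the remainders: start with r₀ = 580 = a·1 + b·0 (s = 1, t = 0) and r₁ = 55 = a·0 + b·1 (s = 0, t = 1); each new remainder r_{k+1} = r_{k-1} − q_k·r_k inherits s_{k+1} = s_{k-1} − q_k·s_k, t_{k+1} = t_{k-1} − q_k·t_k, so r_k = a·s_k + b·t_k at every step:
  q = 10: r = 30, s = 1 − 10·0 = 1, t = 0 − 10·1 = -10  (check: 580·1 + 55·(-10) = 30)
  q = 1: r = 25, s = 0 − 1·1 = -1, t = 1 − 1·(-10) = 11  (check: 580·(-1) + 55·11 = 25)
  q = 1: r = 5, s = 1 − 1·(-1) = 2, t = -10 − 1·11 = -21  (check: 580·2 + 55·(-21) = 5)
The row with r = 5 (the gcd) gives the Bezout coefficients s = 2, t = -21.
Result: 580 · (2) + 55 · (-21) = 5.

gcd(580, 55) = 5; s = 2, t = -21 (check: 580·2 + 55·(-21) = 5).


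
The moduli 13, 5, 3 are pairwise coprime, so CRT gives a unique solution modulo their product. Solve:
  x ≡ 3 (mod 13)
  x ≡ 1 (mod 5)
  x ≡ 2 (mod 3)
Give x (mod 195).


Moduli 13, 5, 3 are pairwise coprime; by CRT there is a unique solution modulo M = 13 · 5 · 3 = 195.
Solve pairwise, accumulating the modulus:
  Start with x ≡ 3 (mod 13).
  Combine with x ≡ 1 (mod 5): since gcd(13, 5) = 1, we get a unique residue mod 65.
    Write x = 3 + 13·t and substitute into x ≡ 1 (mod 5): 13·t ≡ 1 − 3 = -2 (mod 5).
    Reduce coefficients mod 5: 3·t ≡ 3 (mod 5).
    The inverse of 3 mod 5 is 2 (since 3·2 = 6 = 1·5 + 1), so t ≡ 2·3 = 6 ≡ 1 (mod 5).
    Then x = 3 + 13·1 = 16, valid modulo lcm(13, 5) = 65: x ≡ 16 (mod 65).
  Combine with x ≡ 2 (mod 3): since gcd(65, 3) = 1, we get a unique residue mod 195.
    Write x = 16 + 65·t and substitute into x ≡ 2 (mod 3): 65·t ≡ 2 − 16 = -14 (mod 3).
    Reduce coefficients mod 3: 2·t ≡ 1 (mod 3).
    The inverse of 2 mod 3 is 2 (since 2·2 = 4 = 1·3 + 1), so t ≡ 2·1 = 2 ≡ 2 (mod 3).
    Then x = 16 + 65·2 = 146, valid modulo lcm(65, 3) = 195: x ≡ 146 (mod 195).
Verify: 146 mod 13 = 3 ✓, 146 mod 5 = 1 ✓, 146 mod 3 = 2 ✓.

x ≡ 146 (mod 195).


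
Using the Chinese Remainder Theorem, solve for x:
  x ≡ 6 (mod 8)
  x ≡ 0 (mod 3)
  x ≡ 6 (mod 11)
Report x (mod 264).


Moduli 8, 3, 11 are pairwise coprime; by CRT there is a unique solution modulo M = 8 · 3 · 11 = 264.
Solve pairwise, accumulating the modulus:
  Start with x ≡ 6 (mod 8).
  Combine with x ≡ 0 (mod 3): since gcd(8, 3) = 1, we get a unique residue mod 24.
    Write x = 6 + 8·t and substitute into x ≡ 0 (mod 3): 8·t ≡ 0 − 6 = -6 (mod 3).
    Reduce coefficients mod 3: 2·t ≡ 0 (mod 3).
    The inverse of 2 mod 3 is 2 (since 2·2 = 4 = 1·3 + 1), so t ≡ 2·0 = 0 ≡ 0 (mod 3).
    Then x = 6 + 8·0 = 6, valid modulo lcm(8, 3) = 24: x ≡ 6 (mod 24).
  Combine with x ≡ 6 (mod 11): since gcd(24, 11) = 1, we get a unique residue mod 264.
    Write x = 6 + 24·t and substitute into x ≡ 6 (mod 11): 24·t ≡ 6 − 6 = 0 (mod 11).
    Reduce coefficients mod 11: 2·t ≡ 0 (mod 11).
    The inverse of 2 mod 11 is 6 (since 2·6 = 12 = 1·11 + 1), so t ≡ 6·0 = 0 ≡ 0 (mod 11).
    Then x = 6 + 24·0 = 6, valid modulo lcm(24, 11) = 264: x ≡ 6 (mod 264).
Verify: 6 mod 8 = 6 ✓, 6 mod 3 = 0 ✓, 6 mod 11 = 6 ✓.

x ≡ 6 (mod 264).


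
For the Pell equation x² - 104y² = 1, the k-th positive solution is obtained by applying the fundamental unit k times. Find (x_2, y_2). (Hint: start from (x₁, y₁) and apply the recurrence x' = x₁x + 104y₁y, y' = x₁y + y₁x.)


Step 1: Find the fundamental solution (x₁, y₁) of x² - 104y² = 1.
  Expand √104 as a continued fraction. a₀ = ⌊√104⌋ = 10; iterate m_{k+1} = d_k·a_k − m_k, d_{k+1} = (104 − m_{k+1}²)/d_k, a_{k+1} = ⌊(a₀ + m_{k+1})/d_{k+1}⌋ (starting m₀ = 0, d₀ = 1), with convergents p_k = a_k·p_{k-1} + p_{k-2}, q_k = a_k·q_{k-1} + q_{k-2} (p₋₁ = 1, q₋₁ = 0):
  k = 0: a₀ = 10; p₀/q₀ = 10/1; p₀² − 104·q₀² = 100 − 104 = -4.
  k = 1: m = 10, d = 4, a = ⌊(10 + 10)/4⌋ = 5; p/q = (5·10 + 1)/(5·1 + 0) = 51/5; p² − 104·q² = 2601 − 2600 = 1.
  The first convergent with p² − 104·q² = 1 gives the fundamental solution (x₁, y₁) = (51, 5).
Step 2: Apply the recurrence (x_{n+1}, y_{n+1}) = (x₁x_n + 104y₁y_n, x₁y_n + y₁x_n) repeatedly.
  From (x_1, y_1) = (51, 5): x_2 = 51·51 + 104·5·5 = 5201; y_2 = 51·5 + 5·51 = 510.
Step 3: Verify x_2² - 104·y_2² = 27050401 - 27050400 = 1 (should be 1). ✓

(x_1, y_1) = (51, 5); (x_2, y_2) = (5201, 510).


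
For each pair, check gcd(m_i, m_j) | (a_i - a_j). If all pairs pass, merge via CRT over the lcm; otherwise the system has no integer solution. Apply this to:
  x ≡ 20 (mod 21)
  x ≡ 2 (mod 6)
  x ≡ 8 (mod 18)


Moduli 21, 6, 18 are not pairwise coprime, so CRT works modulo lcm(m_i) when all pairwise compatibility conditions hold.
Pairwise compatibility: gcd(m_i, m_j) must divide a_i - a_j for every pair.
Merge one congruence at a time:
  Start: x ≡ 20 (mod 21).
  Combine with x ≡ 2 (mod 6): gcd(21, 6) = 3; 2 - 20 = -18, which IS divisible by 3, so compatible.
    Write x = 20 + 21·t and substitute into x ≡ 2 (mod 6): 21·t ≡ 2 − 20 = -18 (mod 6).
    Divide the congruence (and modulus) by g = 3: 7·t ≡ -6 (mod 2).
    Reduce coefficients mod 2: 1·t ≡ 0 (mod 2).
    So t ≡ 0 (mod 2).
    Then x = 20 + 21·0 = 20, valid modulo lcm(21, 6) = 42: x ≡ 20 (mod 42).
  Combine with x ≡ 8 (mod 18): gcd(42, 18) = 6; 8 - 20 = -12, which IS divisible by 6, so compatible.
    Write x = 20 + 42·t and substitute into x ≡ 8 (mod 18): 42·t ≡ 8 − 20 = -12 (mod 18).
    Divide the congruence (and modulus) by g = 6: 7·t ≡ -2 (mod 3).
    Reduce coefficients mod 3: 1·t ≡ 1 (mod 3).
    So t ≡ 1 (mod 3).
    Then x = 20 + 42·1 = 62, valid modulo lcm(42, 18) = 126: x ≡ 62 (mod 126).
Verify: 62 mod 21 = 20, 62 mod 6 = 2, 62 mod 18 = 8.

x ≡ 62 (mod 126).


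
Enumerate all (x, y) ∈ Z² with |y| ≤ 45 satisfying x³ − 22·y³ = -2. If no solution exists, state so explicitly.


The equation is x³ - 22y³ = -2. For fixed y, x³ = 22·y³ − 2, so a solution requires the RHS to be a perfect cube.
Strategy: iterate y from -45 to 45, compute RHS = 22·y³ − 2, and check whether it is a (positive or negative) perfect cube.
Check small values of y:
  y = 0: RHS = -2 is not a perfect cube.
  y = 1: RHS = 20 is not a perfect cube.
  y = -1: RHS = -24 is not a perfect cube.
  y = 2: RHS = 174 is not a perfect cube.
  y = -2: RHS = -178 is not a perfect cube.
  y = 3: RHS = 592 is not a perfect cube.
  y = -3: RHS = -596 is not a perfect cube.
Continuing the search up to |y| = 45 finds no solutions either.
No (x, y) in the scanned range satisfies the equation.

No integer solutions with |y| ≤ 45.


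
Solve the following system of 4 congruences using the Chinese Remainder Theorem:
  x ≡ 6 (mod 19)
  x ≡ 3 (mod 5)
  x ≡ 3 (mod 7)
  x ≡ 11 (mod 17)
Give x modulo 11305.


Product of moduli M = 19 · 5 · 7 · 17 = 11305.
Merge one congruence at a time:
  Start: x ≡ 6 (mod 19).
  Combine with x ≡ 3 (mod 5); new modulus lcm = 95.
    Write x = 6 + 19·t and substitute into x ≡ 3 (mod 5): 19·t ≡ 3 − 6 = -3 (mod 5).
    Reduce coefficients mod 5: 4·t ≡ 2 (mod 5).
    The inverse of 4 mod 5 is 4 (since 4·4 = 16 = 3·5 + 1), so t ≡ 4·2 = 8 ≡ 3 (mod 5).
    Then x = 6 + 19·3 = 63, valid modulo lcm(19, 5) = 95: x ≡ 63 (mod 95).
  Combine with x ≡ 3 (mod 7); new modulus lcm = 665.
    Write x = 63 + 95·t and substitute into x ≡ 3 (mod 7): 95·t ≡ 3 − 63 = -60 (mod 7).
    Reduce coefficients mod 7: 4·t ≡ 3 (mod 7).
    The inverse of 4 mod 7 is 2 (since 4·2 = 8 = 1·7 + 1), so t ≡ 2·3 = 6 ≡ 6 (mod 7).
    Then x = 63 + 95·6 = 633, valid modulo lcm(95, 7) = 665: x ≡ 633 (mod 665).
  Combine with x ≡ 11 (mod 17); new modulus lcm = 11305.
    Write x = 633 + 665·t and substitute into x ≡ 11 (mod 17): 665·t ≡ 11 − 633 = -622 (mod 17).
    Reduce coefficients mod 17: 2·t ≡ 7 (mod 17).
    The inverse of 2 mod 17 is 9 (since 2·9 = 18 = 1·17 + 1), so t ≡ 9·7 = 63 ≡ 12 (mod 17).
    Then x = 633 + 665·12 = 8613, valid modulo lcm(665, 17) = 11305: x ≡ 8613 (mod 11305).
Verify against each original: 8613 mod 19 = 6, 8613 mod 5 = 3, 8613 mod 7 = 3, 8613 mod 17 = 11.

x ≡ 8613 (mod 11305).


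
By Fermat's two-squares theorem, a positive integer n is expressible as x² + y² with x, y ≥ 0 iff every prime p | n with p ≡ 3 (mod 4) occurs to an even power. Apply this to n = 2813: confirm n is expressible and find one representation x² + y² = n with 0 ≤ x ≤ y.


Step 1: Factor n = 2813 = 29 · 97.
Step 2: Check the mod-4 condition on each prime factor: 29 ≡ 1 (mod 4), exponent 1; 97 ≡ 1 (mod 4), exponent 1.
All primes ≡ 3 (mod 4) appear to even exponent (or don't appear), so by the two-squares theorem n IS expressible as a sum of two squares.
Step 3: Build a representation. Here n = 29 · 97 is a product of primes ≡ 1 (mod 4). Each prime p ≡ 1 (mod 4) is itself a sum of two squares; find a² by testing p − a² for a perfect square:
  29: 29 − 1² = 28, 29 − 2² = 25 = 5² ⇒ 29 = 2² + 5².
  97: 97 − 1² = 96, 97 − 2² = 93, 97 − 3² = 88, 97 − 4² = 81 = 9² ⇒ 97 = 4² + 9².
  Combine using the Brahmagupta–Fibonacci identity (a² + b²)(c² + d²) = (ac − bd)² + (ad + bc)² = (ac + bd)² + (ad − bc)²:
  29 · 97 = 2813: from (2² + 5²)(4² + 9²), take (2·4 − 5·9, 2·9 + 5·4) = (8 − 45, 18 + 20) = (-37, 38); dropping signs (only squares matter) gives (37, 38); check 37² + 38² = 1369 + 1444 = 2813 ✓.
Step 4: Order so x ≤ y and verify: 37² + 38² = 1369 + 1444 = 2813 = n. ✓

n = 2813 = 37² + 38² (one valid representation with x ≤ y).


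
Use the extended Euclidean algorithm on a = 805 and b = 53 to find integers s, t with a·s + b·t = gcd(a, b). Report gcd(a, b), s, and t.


Euclidean algorithm on (805, 53) — divide until remainder is 0:
  805 = 15 · 53 + 10
  53 = 5 · 10 + 3
  10 = 3 · 3 + 1
  3 = 3 · 1 + 0
gcd(805, 53) = 1.
Track Bezout coefficients alongside the remainders: start with r₀ = 805 = a·1 + b·0 (s = 1, t = 0) and r₁ = 53 = a·0 + b·1 (s = 0, t = 1); each new remainder r_{k+1} = r_{k-1} − q_k·r_k inherits s_{k+1} = s_{k-1} − q_k·s_k, t_{k+1} = t_{k-1} − q_k·t_k, so r_k = a·s_k + b·t_k at every step:
  q = 15: r = 10, s = 1 − 15·0 = 1, t = 0 − 15·1 = -15  (check: 805·1 + 53·(-15) = 10)
  q = 5: r = 3, s = 0 − 5·1 = -5, t = 1 − 5·(-15) = 76  (check: 805·(-5) + 53·76 = 3)
  q = 3: r = 1, s = 1 − 3·(-5) = 16, t = -15 − 3·76 = -243  (check: 805·16 + 53·(-243) = 1)
The row with r = 1 (the gcd) gives the Bezout coefficients s = 16, t = -243.
Result: 805 · (16) + 53 · (-243) = 1.

gcd(805, 53) = 1; s = 16, t = -243 (check: 805·16 + 53·(-243) = 1).


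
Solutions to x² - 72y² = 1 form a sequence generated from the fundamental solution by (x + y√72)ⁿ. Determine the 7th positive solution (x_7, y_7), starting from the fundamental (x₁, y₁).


Step 1: Find the fundamental solution (x₁, y₁) of x² - 72y² = 1.
  Expand √72 as a continued fraction. a₀ = ⌊√72⌋ = 8; iterate m_{k+1} = d_k·a_k − m_k, d_{k+1} = (72 − m_{k+1}²)/d_k, a_{k+1} = ⌊(a₀ + m_{k+1})/d_{k+1}⌋ (starting m₀ = 0, d₀ = 1), with convergents p_k = a_k·p_{k-1} + p_{k-2}, q_k = a_k·q_{k-1} + q_{k-2} (p₋₁ = 1, q₋₁ = 0):
  k = 0: a₀ = 8; p₀/q₀ = 8/1; p₀² − 72·q₀² = 64 − 72 = -8.
  k = 1: m = 8, d = 8, a = ⌊(8 + 8)/8⌋ = 2; p/q = (2·8 + 1)/(2·1 + 0) = 17/2; p² − 72·q² = 289 − 288 = 1.
  The first convergent with p² − 72·q² = 1 gives the fundamental solution (x₁, y₁) = (17, 2).
Step 2: Apply the recurrence (x_{n+1}, y_{n+1}) = (x₁x_n + 72y₁y_n, x₁y_n + y₁x_n) repeatedly.
  From (x_1, y_1) = (17, 2): x_2 = 17·17 + 72·2·2 = 577; y_2 = 17·2 + 2·17 = 68.
  From (x_2, y_2) = (577, 68): x_3 = 17·577 + 72·2·68 = 19601; y_3 = 17·68 + 2·577 = 2310.
  From (x_3, y_3) = (19601, 2310): x_4 = 17·19601 + 72·2·2310 = 665857; y_4 = 17·2310 + 2·19601 = 78472.
  From (x_4, y_4) = (665857, 78472): x_5 = 17·665857 + 72·2·78472 = 22619537; y_5 = 17·78472 + 2·665857 = 2665738.
  From (x_5, y_5) = (22619537, 2665738): x_6 = 17·22619537 + 72·2·2665738 = 768398401; y_6 = 17·2665738 + 2·22619537 = 90556620.
  From (x_6, y_6) = (768398401, 90556620): x_7 = 17·768398401 + 72·2·90556620 = 26102926097; y_7 = 17·90556620 + 2·768398401 = 3076259342.
Step 3: Verify x_7² - 72·y_7² = 681362750825443653409 - 681362750825443653408 = 1 (should be 1). ✓

(x_1, y_1) = (17, 2); (x_7, y_7) = (26102926097, 3076259342).


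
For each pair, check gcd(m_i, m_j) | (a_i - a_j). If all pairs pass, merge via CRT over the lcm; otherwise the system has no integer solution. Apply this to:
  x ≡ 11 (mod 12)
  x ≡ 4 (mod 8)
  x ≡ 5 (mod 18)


Moduli 12, 8, 18 are not pairwise coprime, so CRT works modulo lcm(m_i) when all pairwise compatibility conditions hold.
Pairwise compatibility: gcd(m_i, m_j) must divide a_i - a_j for every pair.
Merge one congruence at a time:
  Start: x ≡ 11 (mod 12).
  Combine with x ≡ 4 (mod 8): gcd(12, 8) = 4, and 4 - 11 = -7 is NOT divisible by 4.
    ⇒ system is inconsistent (no integer solution).

No solution (the system is inconsistent).


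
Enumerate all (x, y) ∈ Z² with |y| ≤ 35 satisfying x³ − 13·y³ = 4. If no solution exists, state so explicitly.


The equation is x³ - 13y³ = 4. For fixed y, x³ = 13·y³ + 4, so a solution requires the RHS to be a perfect cube.
Strategy: iterate y from -35 to 35, compute RHS = 13·y³ + 4, and check whether it is a (positive or negative) perfect cube.
Check small values of y:
  y = 0: RHS = 4 is not a perfect cube.
  y = 1: RHS = 17 is not a perfect cube.
  y = -1: RHS = -9 is not a perfect cube.
  y = 2: RHS = 108 is not a perfect cube.
  y = -2: RHS = -100 is not a perfect cube.
  y = 3: RHS = 355 is not a perfect cube.
  y = -3: RHS = -347 is not a perfect cube.
Continuing the search up to |y| = 35 finds no solutions either.
No (x, y) in the scanned range satisfies the equation.

No integer solutions with |y| ≤ 35.


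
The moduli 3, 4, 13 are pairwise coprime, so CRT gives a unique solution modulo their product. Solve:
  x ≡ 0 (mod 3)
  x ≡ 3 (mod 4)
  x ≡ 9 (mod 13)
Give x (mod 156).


Moduli 3, 4, 13 are pairwise coprime; by CRT there is a unique solution modulo M = 3 · 4 · 13 = 156.
Solve pairwise, accumulating the modulus:
  Start with x ≡ 0 (mod 3).
  Combine with x ≡ 3 (mod 4): since gcd(3, 4) = 1, we get a unique residue mod 12.
    Write x = 0 + 3·t and substitute into x ≡ 3 (mod 4): 3·t ≡ 3 − 0 = 3 (mod 4).
    The inverse of 3 mod 4 is 3 (since 3·3 = 9 = 2·4 + 1), so t ≡ 3·3 = 9 ≡ 1 (mod 4).
    Then x = 0 + 3·1 = 3, valid modulo lcm(3, 4) = 12: x ≡ 3 (mod 12).
  Combine with x ≡ 9 (mod 13): since gcd(12, 13) = 1, we get a unique residue mod 156.
    Write x = 3 + 12·t and substitute into x ≡ 9 (mod 13): 12·t ≡ 9 − 3 = 6 (mod 13).
    The inverse of 12 mod 13 is 12 (since 12·12 = 144 = 11·13 + 1), so t ≡ 12·6 = 72 ≡ 7 (mod 13).
    Then x = 3 + 12·7 = 87, valid modulo lcm(12, 13) = 156: x ≡ 87 (mod 156).
Verify: 87 mod 3 = 0 ✓, 87 mod 4 = 3 ✓, 87 mod 13 = 9 ✓.

x ≡ 87 (mod 156).


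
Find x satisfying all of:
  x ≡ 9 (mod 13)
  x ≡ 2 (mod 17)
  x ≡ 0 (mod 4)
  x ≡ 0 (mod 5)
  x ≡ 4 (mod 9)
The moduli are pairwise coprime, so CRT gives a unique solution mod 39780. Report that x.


Product of moduli M = 13 · 17 · 4 · 5 · 9 = 39780.
Merge one congruence at a time:
  Start: x ≡ 9 (mod 13).
  Combine with x ≡ 2 (mod 17); new modulus lcm = 221.
    Write x = 9 + 13·t and substitute into x ≡ 2 (mod 17): 13·t ≡ 2 − 9 = -7 (mod 17).
    Reduce coefficients mod 17: 13·t ≡ 10 (mod 17).
    The inverse of 13 mod 17 is 4 (since 13·4 = 52 = 3·17 + 1), so t ≡ 4·10 = 40 ≡ 6 (mod 17).
    Then x = 9 + 13·6 = 87, valid modulo lcm(13, 17) = 221: x ≡ 87 (mod 221).
  Combine with x ≡ 0 (mod 4); new modulus lcm = 884.
    Write x = 87 + 221·t and substitute into x ≡ 0 (mod 4): 221·t ≡ 0 − 87 = -87 (mod 4).
    Reduce coefficients mod 4: 1·t ≡ 1 (mod 4).
    So t ≡ 1 (mod 4).
    Then x = 87 + 221·1 = 308, valid modulo lcm(221, 4) = 884: x ≡ 308 (mod 884).
  Combine with x ≡ 0 (mod 5); new modulus lcm = 4420.
    Write x = 308 + 884·t and substitute into x ≡ 0 (mod 5): 884·t ≡ 0 − 308 = -308 (mod 5).
    Reduce coefficients mod 5: 4·t ≡ 2 (mod 5).
    The inverse of 4 mod 5 is 4 (since 4·4 = 16 = 3·5 + 1), so t ≡ 4·2 = 8 ≡ 3 (mod 5).
    Then x = 308 + 884·3 = 2960, valid modulo lcm(884, 5) = 4420: x ≡ 2960 (mod 4420).
  Combine with x ≡ 4 (mod 9); new modulus lcm = 39780.
    Write x = 2960 + 4420·t and substitute into x ≡ 4 (mod 9): 4420·t ≡ 4 − 2960 = -2956 (mod 9).
    Reduce coefficients mod 9: 1·t ≡ 5 (mod 9).
    So t ≡ 5 (mod 9).
    Then x = 2960 + 4420·5 = 25060, valid modulo lcm(4420, 9) = 39780: x ≡ 25060 (mod 39780).
Verify against each original: 25060 mod 13 = 9, 25060 mod 17 = 2, 25060 mod 4 = 0, 25060 mod 5 = 0, 25060 mod 9 = 4.

x ≡ 25060 (mod 39780).


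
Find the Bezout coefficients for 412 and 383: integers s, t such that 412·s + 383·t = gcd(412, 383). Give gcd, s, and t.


Euclidean algorithm on (412, 383) — divide until remainder is 0:
  412 = 1 · 383 + 29
  383 = 13 · 29 + 6
  29 = 4 · 6 + 5
  6 = 1 · 5 + 1
  5 = 5 · 1 + 0
gcd(412, 383) = 1.
Track Bezout coefficients alongside the remainders: start with r₀ = 412 = a·1 + b·0 (s = 1, t = 0) and r₁ = 383 = a·0 + b·1 (s = 0, t = 1); each new remainder r_{k+1} = r_{k-1} − q_k·r_k inherits s_{k+1} = s_{k-1} − q_k·s_k, t_{k+1} = t_{k-1} − q_k·t_k, so r_k = a·s_k + b·t_k at every step:
  q = 1: r = 29, s = 1 − 1·0 = 1, t = 0 − 1·1 = -1  (check: 412·1 + 383·(-1) = 29)
  q = 13: r = 6, s = 0 − 13·1 = -13, t = 1 − 13·(-1) = 14  (check: 412·(-13) + 383·14 = 6)
  q = 4: r = 5, s = 1 − 4·(-13) = 53, t = -1 − 4·14 = -57  (check: 412·53 + 383·(-57) = 5)
  q = 1: r = 1, s = -13 − 1·53 = -66, t = 14 − 1·(-57) = 71  (check: 412·(-66) + 383·71 = 1)
The row with r = 1 (the gcd) gives the Bezout coefficients s = -66, t = 71.
Result: 412 · (-66) + 383 · (71) = 1.

gcd(412, 383) = 1; s = -66, t = 71 (check: 412·(-66) + 383·71 = 1).


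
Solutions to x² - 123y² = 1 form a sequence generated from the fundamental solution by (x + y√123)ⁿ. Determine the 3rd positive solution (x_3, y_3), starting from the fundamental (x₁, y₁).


Step 1: Find the fundamental solution (x₁, y₁) of x² - 123y² = 1.
  Expand √123 as a continued fraction. a₀ = ⌊√123⌋ = 11; iterate m_{k+1} = d_k·a_k − m_k, d_{k+1} = (123 − m_{k+1}²)/d_k, a_{k+1} = ⌊(a₀ + m_{k+1})/d_{k+1}⌋ (starting m₀ = 0, d₀ = 1), with convergents p_k = a_k·p_{k-1} + p_{k-2}, q_k = a_k·q_{k-1} + q_{k-2} (p₋₁ = 1, q₋₁ = 0):
  k = 0: a₀ = 11; p₀/q₀ = 11/1; p₀² − 123·q₀² = 121 − 123 = -2.
  k = 1: m = 11, d = 2, a = ⌊(11 + 11)/2⌋ = 11; p/q = (11·11 + 1)/(11·1 + 0) = 122/11; p² − 123·q² = 14884 − 14883 = 1.
  The first convergent with p² − 123·q² = 1 gives the fundamental solution (x₁, y₁) = (122, 11).
Step 2: Apply the recurrence (x_{n+1}, y_{n+1}) = (x₁x_n + 123y₁y_n, x₁y_n + y₁x_n) repeatedly.
  From (x_1, y_1) = (122, 11): x_2 = 122·122 + 123·11·11 = 29767; y_2 = 122·11 + 11·122 = 2684.
  From (x_2, y_2) = (29767, 2684): x_3 = 122·29767 + 123·11·2684 = 7263026; y_3 = 122·2684 + 11·29767 = 654885.
Step 3: Verify x_3² - 123·y_3² = 52751546676676 - 52751546676675 = 1 (should be 1). ✓

(x_1, y_1) = (122, 11); (x_3, y_3) = (7263026, 654885).


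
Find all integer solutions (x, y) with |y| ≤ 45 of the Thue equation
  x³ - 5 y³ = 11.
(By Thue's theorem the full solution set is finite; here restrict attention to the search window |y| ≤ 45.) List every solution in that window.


The equation is x³ - 5y³ = 11. For fixed y, x³ = 5·y³ + 11, so a solution requires the RHS to be a perfect cube.
Strategy: iterate y from -45 to 45, compute RHS = 5·y³ + 11, and check whether it is a (positive or negative) perfect cube.
Check small values of y:
  y = 0: RHS = 11 is not a perfect cube.
  y = 1: RHS = 16 is not a perfect cube.
  y = -1: RHS = 6 is not a perfect cube.
  y = 2: RHS = 51 is not a perfect cube.
  y = -2: RHS = -29 is not a perfect cube.
  y = 3: RHS = 146 is not a perfect cube.
  y = -3: RHS = -124 is not a perfect cube.
Continuing the search up to |y| = 45 finds no solutions either.
No (x, y) in the scanned range satisfies the equation.

No integer solutions with |y| ≤ 45.


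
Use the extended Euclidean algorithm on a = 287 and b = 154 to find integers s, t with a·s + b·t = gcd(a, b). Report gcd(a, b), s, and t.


Euclidean algorithm on (287, 154) — divide until remainder is 0:
  287 = 1 · 154 + 133
  154 = 1 · 133 + 21
  133 = 6 · 21 + 7
  21 = 3 · 7 + 0
gcd(287, 154) = 7.
Track Bezout coefficients alongside the remainders: start with r₀ = 287 = a·1 + b·0 (s = 1, t = 0) and r₁ = 154 = a·0 + b·1 (s = 0, t = 1); each new remainder r_{k+1} = r_{k-1} − q_k·r_k inherits s_{k+1} = s_{k-1} − q_k·s_k, t_{k+1} = t_{k-1} − q_k·t_k, so r_k = a·s_k + b·t_k at every step:
  q = 1: r = 133, s = 1 − 1·0 = 1, t = 0 − 1·1 = -1  (check: 287·1 + 154·(-1) = 133)
  q = 1: r = 21, s = 0 − 1·1 = -1, t = 1 − 1·(-1) = 2  (check: 287·(-1) + 154·2 = 21)
  q = 6: r = 7, s = 1 − 6·(-1) = 7, t = -1 − 6·2 = -13  (check: 287·7 + 154·(-13) = 7)
The row with r = 7 (the gcd) gives the Bezout coefficients s = 7, t = -13.
Result: 287 · (7) + 154 · (-13) = 7.

gcd(287, 154) = 7; s = 7, t = -13 (check: 287·7 + 154·(-13) = 7).


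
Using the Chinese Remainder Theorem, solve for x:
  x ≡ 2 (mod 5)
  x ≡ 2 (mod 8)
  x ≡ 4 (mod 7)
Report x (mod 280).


Moduli 5, 8, 7 are pairwise coprime; by CRT there is a unique solution modulo M = 5 · 8 · 7 = 280.
Solve pairwise, accumulating the modulus:
  Start with x ≡ 2 (mod 5).
  Combine with x ≡ 2 (mod 8): since gcd(5, 8) = 1, we get a unique residue mod 40.
    Write x = 2 + 5·t and substitute into x ≡ 2 (mod 8): 5·t ≡ 2 − 2 = 0 (mod 8).
    The inverse of 5 mod 8 is 5 (since 5·5 = 25 = 3·8 + 1), so t ≡ 5·0 = 0 ≡ 0 (mod 8).
    Then x = 2 + 5·0 = 2, valid modulo lcm(5, 8) = 40: x ≡ 2 (mod 40).
  Combine with x ≡ 4 (mod 7): since gcd(40, 7) = 1, we get a unique residue mod 280.
    Write x = 2 + 40·t and substitute into x ≡ 4 (mod 7): 40·t ≡ 4 − 2 = 2 (mod 7).
    Reduce coefficients mod 7: 5·t ≡ 2 (mod 7).
    The inverse of 5 mod 7 is 3 (since 5·3 = 15 = 2·7 + 1), so t ≡ 3·2 = 6 ≡ 6 (mod 7).
    Then x = 2 + 40·6 = 242, valid modulo lcm(40, 7) = 280: x ≡ 242 (mod 280).
Verify: 242 mod 5 = 2 ✓, 242 mod 8 = 2 ✓, 242 mod 7 = 4 ✓.

x ≡ 242 (mod 280).


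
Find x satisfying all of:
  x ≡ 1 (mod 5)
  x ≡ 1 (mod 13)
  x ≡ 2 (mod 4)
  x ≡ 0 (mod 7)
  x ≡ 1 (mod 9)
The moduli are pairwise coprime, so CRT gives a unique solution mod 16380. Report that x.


Product of moduli M = 5 · 13 · 4 · 7 · 9 = 16380.
Merge one congruence at a time:
  Start: x ≡ 1 (mod 5).
  Combine with x ≡ 1 (mod 13); new modulus lcm = 65.
    Write x = 1 + 5·t and substitute into x ≡ 1 (mod 13): 5·t ≡ 1 − 1 = 0 (mod 13).
    The inverse of 5 mod 13 is 8 (since 5·8 = 40 = 3·13 + 1), so t ≡ 8·0 = 0 ≡ 0 (mod 13).
    Then x = 1 + 5·0 = 1, valid modulo lcm(5, 13) = 65: x ≡ 1 (mod 65).
  Combine with x ≡ 2 (mod 4); new modulus lcm = 260.
    Write x = 1 + 65·t and substitute into x ≡ 2 (mod 4): 65·t ≡ 2 − 1 = 1 (mod 4).
    Reduce coefficients mod 4: 1·t ≡ 1 (mod 4).
    So t ≡ 1 (mod 4).
    Then x = 1 + 65·1 = 66, valid modulo lcm(65, 4) = 260: x ≡ 66 (mod 260).
  Combine with x ≡ 0 (mod 7); new modulus lcm = 1820.
    Write x = 66 + 260·t and substitute into x ≡ 0 (mod 7): 260·t ≡ 0 − 66 = -66 (mod 7).
    Reduce coefficients mod 7: 1·t ≡ 4 (mod 7).
    So t ≡ 4 (mod 7).
    Then x = 66 + 260·4 = 1106, valid modulo lcm(260, 7) = 1820: x ≡ 1106 (mod 1820).
  Combine with x ≡ 1 (mod 9); new modulus lcm = 16380.
    Write x = 1106 + 1820·t and substitute into x ≡ 1 (mod 9): 1820·t ≡ 1 − 1106 = -1105 (mod 9).
    Reduce coefficients mod 9: 2·t ≡ 2 (mod 9).
    The inverse of 2 mod 9 is 5 (since 2·5 = 10 = 1·9 + 1), so t ≡ 5·2 = 10 ≡ 1 (mod 9).
    Then x = 1106 + 1820·1 = 2926, valid modulo lcm(1820, 9) = 16380: x ≡ 2926 (mod 16380).
Verify against each original: 2926 mod 5 = 1, 2926 mod 13 = 1, 2926 mod 4 = 2, 2926 mod 7 = 0, 2926 mod 9 = 1.

x ≡ 2926 (mod 16380).
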